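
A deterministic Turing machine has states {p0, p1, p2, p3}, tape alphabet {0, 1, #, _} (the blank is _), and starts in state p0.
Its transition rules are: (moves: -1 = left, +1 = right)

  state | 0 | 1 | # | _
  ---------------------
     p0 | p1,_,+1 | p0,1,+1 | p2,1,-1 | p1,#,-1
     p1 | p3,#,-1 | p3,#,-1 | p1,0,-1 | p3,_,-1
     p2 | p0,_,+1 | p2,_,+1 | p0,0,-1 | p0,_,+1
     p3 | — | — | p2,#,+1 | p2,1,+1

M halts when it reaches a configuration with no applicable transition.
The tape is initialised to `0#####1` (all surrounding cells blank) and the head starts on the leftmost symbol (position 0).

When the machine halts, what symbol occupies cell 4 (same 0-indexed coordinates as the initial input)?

_

p0 | _[0]#####1__   read 0 → write _, move +1, go to p1
p1 | __[#]####1__   read # → write 0, move -1, go to p1
p1 | _[_]0####1__   read _ → write _, move -1, go to p3
p3 | [_]_0####1__   read _ → write 1, move +1, go to p2
p2 | 1[_]0####1__   read _ → write _, move +1, go to p0
p0 | 1_[0]####1__   read 0 → write _, move +1, go to p1
p1 | 1__[#]###1__   read # → write 0, move -1, go to p1
p1 | 1_[_]0###1__   read _ → write _, move -1, go to p3
p3 | 1[_]_0###1__   read _ → write 1, move +1, go to p2
p2 | 11[_]0###1__   read _ → write _, move +1, go to p0
p0 | 11_[0]###1__   read 0 → write _, move +1, go to p1
p1 | 11__[#]##1__   read # → write 0, move -1, go to p1
p1 | 11_[_]0##1__   read _ → write _, move -1, go to p3
p3 | 11[_]_0##1__   read _ → write 1, move +1, go to p2
p2 | 111[_]0##1__   read _ → write _, move +1, go to p0
p0 | 111_[0]##1__   read 0 → write _, move +1, go to p1
p1 | 111__[#]#1__   read # → write 0, move -1, go to p1
p1 | 111_[_]0#1__   read _ → write _, move -1, go to p3
p3 | 111[_]_0#1__   read _ → write 1, move +1, go to p2
p2 | 1111[_]0#1__   read _ → write _, move +1, go to p0
p0 | 1111_[0]#1__   read 0 → write _, move +1, go to p1
p1 | 1111__[#]1__   read # → write 0, move -1, go to p1
p1 | 1111_[_]01__   read _ → write _, move -1, go to p3
p3 | 1111[_]_01__   read _ → write 1, move +1, go to p2
p2 | 11111[_]01__   read _ → write _, move +1, go to p0
p0 | 11111_[0]1__   read 0 → write _, move +1, go to p1
p1 | 11111__[1]__   read 1 → write #, move -1, go to p3
p3 | 11111_[_]#__   read _ → write 1, move +1, go to p2
p2 | 11111_1[#]__   read # → write 0, move -1, go to p0
p0 | 11111_[1]0__   read 1 → write 1, move +1, go to p0
p0 | 11111_1[0]__   read 0 → write _, move +1, go to p1
p1 | 11111_1_[_]_   read _ → write _, move -1, go to p3
p3 | 11111_1[_]__   read _ → write 1, move +1, go to p2
p2 | 11111_11[_]_   read _ → write _, move +1, go to p0
p0 | 11111_11_[_]   read _ → write #, move -1, go to p1
p1 | 11111_11[_]#   read _ → write _, move -1, go to p3
p3 | 11111_1[1]_#
Cell 4 holds _ when M halts.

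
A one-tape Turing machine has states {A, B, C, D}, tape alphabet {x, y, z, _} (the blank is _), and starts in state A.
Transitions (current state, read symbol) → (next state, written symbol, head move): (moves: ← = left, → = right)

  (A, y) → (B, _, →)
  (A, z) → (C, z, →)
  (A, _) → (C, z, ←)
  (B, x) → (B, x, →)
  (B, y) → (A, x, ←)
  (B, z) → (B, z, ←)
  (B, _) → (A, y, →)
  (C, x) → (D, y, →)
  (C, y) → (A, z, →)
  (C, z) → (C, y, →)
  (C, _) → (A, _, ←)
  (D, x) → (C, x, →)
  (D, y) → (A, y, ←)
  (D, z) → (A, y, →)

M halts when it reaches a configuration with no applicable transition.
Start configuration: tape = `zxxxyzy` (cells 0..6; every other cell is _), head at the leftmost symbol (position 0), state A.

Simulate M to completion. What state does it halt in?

A

A | [z]xxxyzy   read z → write z, move →, go to C
C | z[x]xxyzy   read x → write y, move →, go to D
D | zy[x]xyzy   read x → write x, move →, go to C
C | zyx[x]yzy   read x → write y, move →, go to D
D | zyxy[y]zy   read y → write y, move ←, go to A
A | zyx[y]yzy   read y → write _, move →, go to B
B | zyx_[y]zy   read y → write x, move ←, go to A
A | zyx[_]xzy   read _ → write z, move ←, go to C
C | zy[x]zxzy   read x → write y, move →, go to D
D | zyy[z]xzy   read z → write y, move →, go to A
A | zyyy[x]zy
No transition is defined for (A, x); M halts in state A.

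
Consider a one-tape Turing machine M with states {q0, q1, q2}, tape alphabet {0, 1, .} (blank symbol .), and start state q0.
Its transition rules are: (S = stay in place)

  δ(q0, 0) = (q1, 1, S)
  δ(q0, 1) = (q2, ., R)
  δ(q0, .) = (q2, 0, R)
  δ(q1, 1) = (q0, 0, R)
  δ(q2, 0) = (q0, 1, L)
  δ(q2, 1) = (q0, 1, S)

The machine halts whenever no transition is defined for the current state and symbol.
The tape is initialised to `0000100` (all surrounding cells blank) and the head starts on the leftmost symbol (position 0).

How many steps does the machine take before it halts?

17

state=q0 head=0 tape=[0]000100.   (q0,0)→(q1,1,S)
state=q1 head=0 tape=[1]000100.   (q1,1)→(q0,0,R)
state=q0 head=1 tape=0[0]00100.   (q0,0)→(q1,1,S)
state=q1 head=1 tape=0[1]00100.   (q1,1)→(q0,0,R)
state=q0 head=2 tape=00[0]0100.   (q0,0)→(q1,1,S)
state=q1 head=2 tape=00[1]0100.   (q1,1)→(q0,0,R)
state=q0 head=3 tape=000[0]100.   (q0,0)→(q1,1,S)
state=q1 head=3 tape=000[1]100.   (q1,1)→(q0,0,R)
state=q0 head=4 tape=0000[1]00.   (q0,1)→(q2,.,R)
state=q2 head=5 tape=0000.[0]0.   (q2,0)→(q0,1,L)
state=q0 head=4 tape=0000[.]10.   (q0,.)→(q2,0,R)
state=q2 head=5 tape=00000[1]0.   (q2,1)→(q0,1,S)
state=q0 head=5 tape=00000[1]0.   (q0,1)→(q2,.,R)
state=q2 head=6 tape=00000.[0].   (q2,0)→(q0,1,L)
state=q0 head=5 tape=00000[.]1.   (q0,.)→(q2,0,R)
state=q2 head=6 tape=000000[1].   (q2,1)→(q0,1,S)
state=q0 head=6 tape=000000[1].   (q0,1)→(q2,.,R)
state=q2 head=7 tape=000000.[.]
M halts after 17 transitions.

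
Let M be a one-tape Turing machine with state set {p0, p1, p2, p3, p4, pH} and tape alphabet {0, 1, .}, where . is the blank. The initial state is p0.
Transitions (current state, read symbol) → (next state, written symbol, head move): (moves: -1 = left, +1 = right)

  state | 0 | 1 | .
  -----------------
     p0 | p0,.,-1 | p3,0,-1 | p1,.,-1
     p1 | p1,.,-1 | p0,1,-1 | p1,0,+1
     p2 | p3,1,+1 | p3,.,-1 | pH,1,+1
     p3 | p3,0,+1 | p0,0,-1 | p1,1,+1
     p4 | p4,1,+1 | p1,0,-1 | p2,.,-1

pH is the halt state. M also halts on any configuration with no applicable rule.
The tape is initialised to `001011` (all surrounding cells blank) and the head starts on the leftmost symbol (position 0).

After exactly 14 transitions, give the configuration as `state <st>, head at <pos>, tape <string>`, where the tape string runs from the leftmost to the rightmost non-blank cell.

p0 | ...[0]01011   read 0 → write ., move -1, go to p0
p0 | ..[.].01011   read . → write ., move -1, go to p1
p1 | .[.]..01011   read . → write 0, move +1, go to p1
p1 | .0[.].01011   read . → write 0, move +1, go to p1
p1 | .00[.]01011   read . → write 0, move +1, go to p1
p1 | .000[0]1011   read 0 → write ., move -1, go to p1
p1 | .00[0].1011   read 0 → write ., move -1, go to p1
p1 | .0[0]..1011   read 0 → write ., move -1, go to p1
p1 | .[0]...1011   read 0 → write ., move -1, go to p1
p1 | [.]....1011   read . → write 0, move +1, go to p1
p1 | 0[.]...1011   read . → write 0, move +1, go to p1
p1 | 00[.]..1011   read . → write 0, move +1, go to p1
p1 | 000[.].1011   read . → write 0, move +1, go to p1
p1 | 0000[.]1011   read . → write 0, move +1, go to p1
p1 | 00000[1]011
After 14 steps: state p1, head at 2, tape 000001011.

state p1, head at 2, tape 000001011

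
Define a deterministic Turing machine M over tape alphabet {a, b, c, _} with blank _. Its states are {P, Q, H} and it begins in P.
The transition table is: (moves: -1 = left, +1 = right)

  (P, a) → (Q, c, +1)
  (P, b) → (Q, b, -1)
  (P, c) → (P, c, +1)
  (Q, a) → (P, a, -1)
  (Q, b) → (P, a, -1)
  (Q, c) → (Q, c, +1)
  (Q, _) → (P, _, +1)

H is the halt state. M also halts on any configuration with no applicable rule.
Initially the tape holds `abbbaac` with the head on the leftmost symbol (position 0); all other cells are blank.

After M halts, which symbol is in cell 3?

c

P | [a]bbbaac__   read a → write c, move +1, go to Q
Q | c[b]bbaac__   read b → write a, move -1, go to P
P | [c]abbaac__   read c → write c, move +1, go to P
P | c[a]bbaac__   read a → write c, move +1, go to Q
Q | cc[b]baac__   read b → write a, move -1, go to P
P | c[c]abaac__   read c → write c, move +1, go to P
P | cc[a]baac__   read a → write c, move +1, go to Q
Q | ccc[b]aac__   read b → write a, move -1, go to P
P | cc[c]aaac__   read c → write c, move +1, go to P
P | ccc[a]aac__   read a → write c, move +1, go to Q
Q | cccc[a]ac__   read a → write a, move -1, go to P
P | ccc[c]aac__   read c → write c, move +1, go to P
P | cccc[a]ac__   read a → write c, move +1, go to Q
Q | ccccc[a]c__   read a → write a, move -1, go to P
P | cccc[c]ac__   read c → write c, move +1, go to P
P | ccccc[a]c__   read a → write c, move +1, go to Q
Q | cccccc[c]__   read c → write c, move +1, go to Q
Q | ccccccc[_]_   read _ → write _, move +1, go to P
P | ccccccc_[_]
Cell 3 holds c when M halts.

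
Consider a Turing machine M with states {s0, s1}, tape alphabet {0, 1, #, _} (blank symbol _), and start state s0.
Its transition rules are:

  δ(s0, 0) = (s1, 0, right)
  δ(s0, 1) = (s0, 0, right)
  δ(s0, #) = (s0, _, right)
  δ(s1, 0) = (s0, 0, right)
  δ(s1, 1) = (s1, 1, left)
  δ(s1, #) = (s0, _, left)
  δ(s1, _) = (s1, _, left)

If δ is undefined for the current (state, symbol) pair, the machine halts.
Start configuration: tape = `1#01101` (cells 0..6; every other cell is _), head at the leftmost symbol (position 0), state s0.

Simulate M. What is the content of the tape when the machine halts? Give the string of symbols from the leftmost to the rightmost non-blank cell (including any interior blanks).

0_00000

state=s0 head=0 tape=[1]#01101_   (s0,1)→(s0,0,right)
state=s0 head=1 tape=0[#]01101_   (s0,#)→(s0,_,right)
state=s0 head=2 tape=0_[0]1101_   (s0,0)→(s1,0,right)
state=s1 head=3 tape=0_0[1]101_   (s1,1)→(s1,1,left)
state=s1 head=2 tape=0_[0]1101_   (s1,0)→(s0,0,right)
state=s0 head=3 tape=0_0[1]101_   (s0,1)→(s0,0,right)
state=s0 head=4 tape=0_00[1]01_   (s0,1)→(s0,0,right)
state=s0 head=5 tape=0_000[0]1_   (s0,0)→(s1,0,right)
state=s1 head=6 tape=0_0000[1]_   (s1,1)→(s1,1,left)
state=s1 head=5 tape=0_000[0]1_   (s1,0)→(s0,0,right)
state=s0 head=6 tape=0_0000[1]_   (s0,1)→(s0,0,right)
state=s0 head=7 tape=0_00000[_]
The non-blank tape span at halt is 0_00000.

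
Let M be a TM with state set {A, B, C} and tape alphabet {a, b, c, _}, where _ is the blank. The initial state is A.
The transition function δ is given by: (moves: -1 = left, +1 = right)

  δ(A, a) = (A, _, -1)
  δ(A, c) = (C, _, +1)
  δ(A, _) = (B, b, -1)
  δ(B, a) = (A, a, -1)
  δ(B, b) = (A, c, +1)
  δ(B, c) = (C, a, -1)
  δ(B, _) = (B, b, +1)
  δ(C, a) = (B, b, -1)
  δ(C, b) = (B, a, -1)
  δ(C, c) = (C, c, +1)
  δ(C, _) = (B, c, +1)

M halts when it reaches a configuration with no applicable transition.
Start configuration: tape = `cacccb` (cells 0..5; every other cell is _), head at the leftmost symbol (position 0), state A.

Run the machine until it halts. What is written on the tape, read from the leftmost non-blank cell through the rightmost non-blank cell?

bcbcba

state=A head=0 tape=[c]acccb   (A,c)→(C,_,+1)
state=C head=1 tape=_[a]cccb   (C,a)→(B,b,-1)
state=B head=0 tape=[_]bcccb   (B,_)→(B,b,+1)
state=B head=1 tape=b[b]cccb   (B,b)→(A,c,+1)
state=A head=2 tape=bc[c]ccb   (A,c)→(C,_,+1)
state=C head=3 tape=bc_[c]cb   (C,c)→(C,c,+1)
state=C head=4 tape=bc_c[c]b   (C,c)→(C,c,+1)
state=C head=5 tape=bc_cc[b]   (C,b)→(B,a,-1)
state=B head=4 tape=bc_c[c]a   (B,c)→(C,a,-1)
state=C head=3 tape=bc_[c]aa   (C,c)→(C,c,+1)
state=C head=4 tape=bc_c[a]a   (C,a)→(B,b,-1)
state=B head=3 tape=bc_[c]ba   (B,c)→(C,a,-1)
state=C head=2 tape=bc[_]aba   (C,_)→(B,c,+1)
state=B head=3 tape=bcc[a]ba   (B,a)→(A,a,-1)
state=A head=2 tape=bc[c]aba   (A,c)→(C,_,+1)
state=C head=3 tape=bc_[a]ba   (C,a)→(B,b,-1)
state=B head=2 tape=bc[_]bba   (B,_)→(B,b,+1)
state=B head=3 tape=bcb[b]ba   (B,b)→(A,c,+1)
state=A head=4 tape=bcbc[b]a
The non-blank tape span at halt is bcbcba.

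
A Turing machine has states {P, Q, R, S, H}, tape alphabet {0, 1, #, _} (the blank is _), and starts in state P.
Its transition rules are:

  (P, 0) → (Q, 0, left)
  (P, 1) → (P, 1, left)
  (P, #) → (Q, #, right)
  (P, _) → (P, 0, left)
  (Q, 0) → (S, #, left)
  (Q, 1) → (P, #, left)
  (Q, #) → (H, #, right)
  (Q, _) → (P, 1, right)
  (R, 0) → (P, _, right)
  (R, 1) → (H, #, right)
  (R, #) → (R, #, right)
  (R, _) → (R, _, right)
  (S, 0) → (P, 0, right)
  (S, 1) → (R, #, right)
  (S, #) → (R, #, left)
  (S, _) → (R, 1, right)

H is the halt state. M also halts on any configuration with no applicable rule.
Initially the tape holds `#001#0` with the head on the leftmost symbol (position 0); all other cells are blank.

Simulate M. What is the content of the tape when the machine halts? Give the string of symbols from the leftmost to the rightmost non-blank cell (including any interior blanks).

state=P head=0 tape=_[#]001#0   (P,#)→(Q,#,right)
state=Q head=1 tape=_#[0]01#0   (Q,0)→(S,#,left)
state=S head=0 tape=_[#]#01#0   (S,#)→(R,#,left)
state=R head=-1 tape=[_]##01#0   (R,_)→(R,_,right)
state=R head=0 tape=_[#]#01#0   (R,#)→(R,#,right)
state=R head=1 tape=_#[#]01#0   (R,#)→(R,#,right)
state=R head=2 tape=_##[0]1#0   (R,0)→(P,_,right)
state=P head=3 tape=_##_[1]#0   (P,1)→(P,1,left)
state=P head=2 tape=_##[_]1#0   (P,_)→(P,0,left)
state=P head=1 tape=_#[#]01#0   (P,#)→(Q,#,right)
state=Q head=2 tape=_##[0]1#0   (Q,0)→(S,#,left)
state=S head=1 tape=_#[#]#1#0   (S,#)→(R,#,left)
state=R head=0 tape=_[#]##1#0   (R,#)→(R,#,right)
state=R head=1 tape=_#[#]#1#0   (R,#)→(R,#,right)
state=R head=2 tape=_##[#]1#0   (R,#)→(R,#,right)
state=R head=3 tape=_###[1]#0   (R,1)→(H,#,right)
state=H head=4 tape=_####[#]0
The non-blank tape span at halt is #####0.

#####0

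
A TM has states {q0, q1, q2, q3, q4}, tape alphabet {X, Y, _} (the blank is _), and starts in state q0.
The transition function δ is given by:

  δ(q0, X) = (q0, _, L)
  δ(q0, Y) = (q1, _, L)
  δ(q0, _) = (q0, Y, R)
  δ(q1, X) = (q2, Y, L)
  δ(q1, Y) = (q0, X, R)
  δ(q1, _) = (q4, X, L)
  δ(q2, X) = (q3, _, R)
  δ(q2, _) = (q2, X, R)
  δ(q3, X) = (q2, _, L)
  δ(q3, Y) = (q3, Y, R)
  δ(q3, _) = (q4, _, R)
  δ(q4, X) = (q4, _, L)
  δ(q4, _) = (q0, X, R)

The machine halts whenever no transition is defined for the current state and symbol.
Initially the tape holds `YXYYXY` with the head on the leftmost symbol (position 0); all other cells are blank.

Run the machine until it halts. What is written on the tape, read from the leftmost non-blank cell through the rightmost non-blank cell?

state=q0 head=0 tape=___[Y]XYYXY   (q0,Y)→(q1,_,L)
state=q1 head=-1 tape=__[_]_XYYXY   (q1,_)→(q4,X,L)
state=q4 head=-2 tape=_[_]X_XYYXY   (q4,_)→(q0,X,R)
state=q0 head=-1 tape=_X[X]_XYYXY   (q0,X)→(q0,_,L)
state=q0 head=-2 tape=_[X]__XYYXY   (q0,X)→(q0,_,L)
state=q0 head=-3 tape=[_]___XYYXY   (q0,_)→(q0,Y,R)
state=q0 head=-2 tape=Y[_]__XYYXY   (q0,_)→(q0,Y,R)
state=q0 head=-1 tape=YY[_]_XYYXY   (q0,_)→(q0,Y,R)
state=q0 head=0 tape=YYY[_]XYYXY   (q0,_)→(q0,Y,R)
state=q0 head=1 tape=YYYY[X]YYXY   (q0,X)→(q0,_,L)
state=q0 head=0 tape=YYY[Y]_YYXY   (q0,Y)→(q1,_,L)
state=q1 head=-1 tape=YY[Y]__YYXY   (q1,Y)→(q0,X,R)
state=q0 head=0 tape=YYX[_]_YYXY   (q0,_)→(q0,Y,R)
state=q0 head=1 tape=YYXY[_]YYXY   (q0,_)→(q0,Y,R)
state=q0 head=2 tape=YYXYY[Y]YXY   (q0,Y)→(q1,_,L)
state=q1 head=1 tape=YYXY[Y]_YXY   (q1,Y)→(q0,X,R)
state=q0 head=2 tape=YYXYX[_]YXY   (q0,_)→(q0,Y,R)
state=q0 head=3 tape=YYXYXY[Y]XY   (q0,Y)→(q1,_,L)
state=q1 head=2 tape=YYXYX[Y]_XY   (q1,Y)→(q0,X,R)
state=q0 head=3 tape=YYXYXX[_]XY   (q0,_)→(q0,Y,R)
state=q0 head=4 tape=YYXYXXY[X]Y   (q0,X)→(q0,_,L)
state=q0 head=3 tape=YYXYXX[Y]_Y   (q0,Y)→(q1,_,L)
state=q1 head=2 tape=YYXYX[X]__Y   (q1,X)→(q2,Y,L)
state=q2 head=1 tape=YYXY[X]Y__Y   (q2,X)→(q3,_,R)
state=q3 head=2 tape=YYXY_[Y]__Y   (q3,Y)→(q3,Y,R)
state=q3 head=3 tape=YYXY_Y[_]_Y   (q3,_)→(q4,_,R)
state=q4 head=4 tape=YYXY_Y_[_]Y   (q4,_)→(q0,X,R)
state=q0 head=5 tape=YYXY_Y_X[Y]   (q0,Y)→(q1,_,L)
state=q1 head=4 tape=YYXY_Y_[X]_   (q1,X)→(q2,Y,L)
state=q2 head=3 tape=YYXY_Y[_]Y_   (q2,_)→(q2,X,R)
state=q2 head=4 tape=YYXY_YX[Y]_
The non-blank tape span at halt is YYXY_YXY.

YYXY_YXY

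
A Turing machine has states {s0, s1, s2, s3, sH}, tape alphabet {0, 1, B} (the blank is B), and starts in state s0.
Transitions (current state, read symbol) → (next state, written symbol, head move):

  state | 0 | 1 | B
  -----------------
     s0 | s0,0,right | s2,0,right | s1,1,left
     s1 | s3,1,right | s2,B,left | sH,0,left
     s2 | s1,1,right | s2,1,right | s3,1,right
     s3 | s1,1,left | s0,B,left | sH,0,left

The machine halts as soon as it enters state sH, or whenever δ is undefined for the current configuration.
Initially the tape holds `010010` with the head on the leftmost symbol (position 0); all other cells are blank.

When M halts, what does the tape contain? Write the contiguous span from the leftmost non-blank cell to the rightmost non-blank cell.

001101

s0 | [0]10010   read 0 → write 0, move right, go to s0
s0 | 0[1]0010   read 1 → write 0, move right, go to s2
s2 | 00[0]010   read 0 → write 1, move right, go to s1
s1 | 001[0]10   read 0 → write 1, move right, go to s3
s3 | 0011[1]0   read 1 → write B, move left, go to s0
s0 | 001[1]B0   read 1 → write 0, move right, go to s2
s2 | 0010[B]0   read B → write 1, move right, go to s3
s3 | 00101[0]   read 0 → write 1, move left, go to s1
s1 | 0010[1]1   read 1 → write B, move left, go to s2
s2 | 001[0]B1   read 0 → write 1, move right, go to s1
s1 | 0011[B]1   read B → write 0, move left, go to sH
sH | 001[1]01
The non-blank tape span at halt is 001101.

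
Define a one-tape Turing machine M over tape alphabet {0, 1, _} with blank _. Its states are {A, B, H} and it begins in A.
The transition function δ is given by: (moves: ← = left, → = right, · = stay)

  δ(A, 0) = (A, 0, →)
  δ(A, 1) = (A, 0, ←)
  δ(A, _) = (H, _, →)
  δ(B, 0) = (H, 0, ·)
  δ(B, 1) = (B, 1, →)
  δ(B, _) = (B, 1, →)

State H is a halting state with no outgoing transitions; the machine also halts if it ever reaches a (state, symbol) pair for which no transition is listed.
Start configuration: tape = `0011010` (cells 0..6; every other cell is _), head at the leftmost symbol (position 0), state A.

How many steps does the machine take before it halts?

14

state=A head=0 tape=[0]011010__   (A,0)→(A,0,→)
state=A head=1 tape=0[0]11010__   (A,0)→(A,0,→)
state=A head=2 tape=00[1]1010__   (A,1)→(A,0,←)
state=A head=1 tape=0[0]01010__   (A,0)→(A,0,→)
state=A head=2 tape=00[0]1010__   (A,0)→(A,0,→)
state=A head=3 tape=000[1]010__   (A,1)→(A,0,←)
state=A head=2 tape=00[0]0010__   (A,0)→(A,0,→)
state=A head=3 tape=000[0]010__   (A,0)→(A,0,→)
state=A head=4 tape=0000[0]10__   (A,0)→(A,0,→)
state=A head=5 tape=00000[1]0__   (A,1)→(A,0,←)
state=A head=4 tape=0000[0]00__   (A,0)→(A,0,→)
state=A head=5 tape=00000[0]0__   (A,0)→(A,0,→)
state=A head=6 tape=000000[0]__   (A,0)→(A,0,→)
state=A head=7 tape=0000000[_]_   (A,_)→(H,_,→)
state=H head=8 tape=0000000_[_]
M halts after 14 transitions.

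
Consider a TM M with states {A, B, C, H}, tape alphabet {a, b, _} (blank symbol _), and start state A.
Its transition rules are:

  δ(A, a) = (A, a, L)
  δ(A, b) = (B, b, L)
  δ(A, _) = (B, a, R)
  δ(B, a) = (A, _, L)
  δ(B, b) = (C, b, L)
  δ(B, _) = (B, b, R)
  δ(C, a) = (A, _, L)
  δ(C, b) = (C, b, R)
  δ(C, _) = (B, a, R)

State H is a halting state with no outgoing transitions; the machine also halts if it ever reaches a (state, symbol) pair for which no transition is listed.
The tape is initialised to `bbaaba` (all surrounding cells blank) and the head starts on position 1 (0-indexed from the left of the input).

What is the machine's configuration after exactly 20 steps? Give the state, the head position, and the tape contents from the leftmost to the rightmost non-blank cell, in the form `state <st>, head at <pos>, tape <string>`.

state A, head at 1, tape abbba_ba

state=A head=1 tape=__b[b]aaba   (A,b)→(B,b,L)
state=B head=0 tape=__[b]baaba   (B,b)→(C,b,L)
state=C head=-1 tape=_[_]bbaaba   (C,_)→(B,a,R)
state=B head=0 tape=_a[b]baaba   (B,b)→(C,b,L)
state=C head=-1 tape=_[a]bbaaba   (C,a)→(A,_,L)
state=A head=-2 tape=[_]_bbaaba   (A,_)→(B,a,R)
state=B head=-1 tape=a[_]bbaaba   (B,_)→(B,b,R)
state=B head=0 tape=ab[b]baaba   (B,b)→(C,b,L)
state=C head=-1 tape=a[b]bbaaba   (C,b)→(C,b,R)
state=C head=0 tape=ab[b]baaba   (C,b)→(C,b,R)
state=C head=1 tape=abb[b]aaba   (C,b)→(C,b,R)
state=C head=2 tape=abbb[a]aba   (C,a)→(A,_,L)
state=A head=1 tape=abb[b]_aba   (A,b)→(B,b,L)
state=B head=0 tape=ab[b]b_aba   (B,b)→(C,b,L)
state=C head=-1 tape=a[b]bb_aba   (C,b)→(C,b,R)
state=C head=0 tape=ab[b]b_aba   (C,b)→(C,b,R)
state=C head=1 tape=abb[b]_aba   (C,b)→(C,b,R)
state=C head=2 tape=abbb[_]aba   (C,_)→(B,a,R)
state=B head=3 tape=abbba[a]ba   (B,a)→(A,_,L)
state=A head=2 tape=abbb[a]_ba   (A,a)→(A,a,L)
state=A head=1 tape=abb[b]a_ba
After 20 steps: state A, head at 1, tape abbba_ba.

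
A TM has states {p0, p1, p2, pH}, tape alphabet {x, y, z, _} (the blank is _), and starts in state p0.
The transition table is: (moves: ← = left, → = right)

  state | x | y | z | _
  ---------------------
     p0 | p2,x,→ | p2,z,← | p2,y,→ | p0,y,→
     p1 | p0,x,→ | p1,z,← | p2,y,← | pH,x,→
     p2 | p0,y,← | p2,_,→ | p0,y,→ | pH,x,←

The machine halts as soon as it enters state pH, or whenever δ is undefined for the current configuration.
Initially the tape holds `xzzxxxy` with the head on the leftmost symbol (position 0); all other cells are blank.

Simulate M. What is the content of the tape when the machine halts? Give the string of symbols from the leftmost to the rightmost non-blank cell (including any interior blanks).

state=p0 head=0 tape=[x]zzxxxy_   (p0,x)→(p2,x,→)
state=p2 head=1 tape=x[z]zxxxy_   (p2,z)→(p0,y,→)
state=p0 head=2 tape=xy[z]xxxy_   (p0,z)→(p2,y,→)
state=p2 head=3 tape=xyy[x]xxy_   (p2,x)→(p0,y,←)
state=p0 head=2 tape=xy[y]yxxy_   (p0,y)→(p2,z,←)
state=p2 head=1 tape=x[y]zyxxy_   (p2,y)→(p2,_,→)
state=p2 head=2 tape=x_[z]yxxy_   (p2,z)→(p0,y,→)
state=p0 head=3 tape=x_y[y]xxy_   (p0,y)→(p2,z,←)
state=p2 head=2 tape=x_[y]zxxy_   (p2,y)→(p2,_,→)
state=p2 head=3 tape=x__[z]xxy_   (p2,z)→(p0,y,→)
state=p0 head=4 tape=x__y[x]xy_   (p0,x)→(p2,x,→)
state=p2 head=5 tape=x__yx[x]y_   (p2,x)→(p0,y,←)
state=p0 head=4 tape=x__y[x]yy_   (p0,x)→(p2,x,→)
state=p2 head=5 tape=x__yx[y]y_   (p2,y)→(p2,_,→)
state=p2 head=6 tape=x__yx_[y]_   (p2,y)→(p2,_,→)
state=p2 head=7 tape=x__yx__[_]   (p2,_)→(pH,x,←)
state=pH head=6 tape=x__yx_[_]x
The non-blank tape span at halt is x__yx__x.

x__yx__x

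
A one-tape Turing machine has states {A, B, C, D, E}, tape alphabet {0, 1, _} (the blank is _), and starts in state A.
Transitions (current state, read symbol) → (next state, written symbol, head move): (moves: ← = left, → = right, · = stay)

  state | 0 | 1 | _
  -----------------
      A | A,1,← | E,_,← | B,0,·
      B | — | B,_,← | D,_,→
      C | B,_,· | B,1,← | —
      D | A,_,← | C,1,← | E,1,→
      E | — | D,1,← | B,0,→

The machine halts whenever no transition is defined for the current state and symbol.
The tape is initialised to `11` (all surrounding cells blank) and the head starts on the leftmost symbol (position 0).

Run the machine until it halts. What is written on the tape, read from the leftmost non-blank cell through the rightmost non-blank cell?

0_1

A | _[1]1   read 1 → write _, move ←, go to E
E | [_]_1   read _ → write 0, move →, go to B
B | 0[_]1   read _ → write _, move →, go to D
D | 0_[1]   read 1 → write 1, move ←, go to C
C | 0[_]1
The non-blank tape span at halt is 0_1.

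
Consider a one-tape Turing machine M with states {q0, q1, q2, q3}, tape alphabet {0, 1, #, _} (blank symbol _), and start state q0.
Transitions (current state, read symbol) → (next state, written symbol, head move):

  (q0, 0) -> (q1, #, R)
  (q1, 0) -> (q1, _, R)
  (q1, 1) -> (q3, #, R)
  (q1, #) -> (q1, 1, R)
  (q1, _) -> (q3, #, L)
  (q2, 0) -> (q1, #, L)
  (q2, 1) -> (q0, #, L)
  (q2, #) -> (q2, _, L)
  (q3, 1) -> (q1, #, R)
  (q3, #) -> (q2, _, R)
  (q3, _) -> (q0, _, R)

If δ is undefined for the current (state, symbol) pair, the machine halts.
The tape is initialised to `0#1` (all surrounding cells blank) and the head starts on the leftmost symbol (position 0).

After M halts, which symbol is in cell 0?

#

state=q0 head=0 tape=[0]#1__   (q0,0)→(q1,#,R)
state=q1 head=1 tape=#[#]1__   (q1,#)→(q1,1,R)
state=q1 head=2 tape=#1[1]__   (q1,1)→(q3,#,R)
state=q3 head=3 tape=#1#[_]_   (q3,_)→(q0,_,R)
state=q0 head=4 tape=#1#_[_]
Cell 0 holds # when M halts.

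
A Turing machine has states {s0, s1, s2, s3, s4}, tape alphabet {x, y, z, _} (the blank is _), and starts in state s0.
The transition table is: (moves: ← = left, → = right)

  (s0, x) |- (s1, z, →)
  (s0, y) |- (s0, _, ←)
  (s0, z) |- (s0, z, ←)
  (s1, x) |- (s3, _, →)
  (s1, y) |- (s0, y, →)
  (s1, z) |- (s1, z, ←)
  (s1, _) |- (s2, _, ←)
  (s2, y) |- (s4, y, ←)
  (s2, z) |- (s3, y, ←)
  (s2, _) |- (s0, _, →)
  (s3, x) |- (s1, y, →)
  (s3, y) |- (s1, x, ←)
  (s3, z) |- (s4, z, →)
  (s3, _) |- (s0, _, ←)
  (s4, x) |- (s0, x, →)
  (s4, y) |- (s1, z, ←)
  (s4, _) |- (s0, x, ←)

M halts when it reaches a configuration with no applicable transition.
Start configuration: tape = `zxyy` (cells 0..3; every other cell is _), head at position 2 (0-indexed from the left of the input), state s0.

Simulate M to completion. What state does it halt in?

s0 | __zx[y]y   read y → write _, move ←, go to s0
s0 | __z[x]_y   read x → write z, move →, go to s1
s1 | __zz[_]y   read _ → write _, move ←, go to s2
s2 | __z[z]_y   read z → write y, move ←, go to s3
s3 | __[z]y_y   read z → write z, move →, go to s4
s4 | __z[y]_y   read y → write z, move ←, go to s1
s1 | __[z]z_y   read z → write z, move ←, go to s1
s1 | _[_]zz_y   read _ → write _, move ←, go to s2
s2 | [_]_zz_y   read _ → write _, move →, go to s0
s0 | _[_]zz_y
No transition is defined for (s0, _); M halts in state s0.

s0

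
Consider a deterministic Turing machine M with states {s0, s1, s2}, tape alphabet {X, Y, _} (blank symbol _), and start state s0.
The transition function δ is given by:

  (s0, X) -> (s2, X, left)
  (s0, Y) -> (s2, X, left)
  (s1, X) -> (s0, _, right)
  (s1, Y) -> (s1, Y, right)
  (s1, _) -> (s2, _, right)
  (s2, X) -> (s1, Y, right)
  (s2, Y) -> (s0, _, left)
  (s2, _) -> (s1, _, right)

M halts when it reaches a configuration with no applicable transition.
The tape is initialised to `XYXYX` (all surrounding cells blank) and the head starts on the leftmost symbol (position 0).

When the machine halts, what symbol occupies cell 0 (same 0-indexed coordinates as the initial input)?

_

state=s0 head=0 tape=_[X]YXYX_   (s0,X)→(s2,X,left)
state=s2 head=-1 tape=[_]XYXYX_   (s2,_)→(s1,_,right)
state=s1 head=0 tape=_[X]YXYX_   (s1,X)→(s0,_,right)
state=s0 head=1 tape=__[Y]XYX_   (s0,Y)→(s2,X,left)
state=s2 head=0 tape=_[_]XXYX_   (s2,_)→(s1,_,right)
state=s1 head=1 tape=__[X]XYX_   (s1,X)→(s0,_,right)
state=s0 head=2 tape=___[X]YX_   (s0,X)→(s2,X,left)
state=s2 head=1 tape=__[_]XYX_   (s2,_)→(s1,_,right)
state=s1 head=2 tape=___[X]YX_   (s1,X)→(s0,_,right)
state=s0 head=3 tape=____[Y]X_   (s0,Y)→(s2,X,left)
state=s2 head=2 tape=___[_]XX_   (s2,_)→(s1,_,right)
state=s1 head=3 tape=____[X]X_   (s1,X)→(s0,_,right)
state=s0 head=4 tape=_____[X]_   (s0,X)→(s2,X,left)
state=s2 head=3 tape=____[_]X_   (s2,_)→(s1,_,right)
state=s1 head=4 tape=_____[X]_   (s1,X)→(s0,_,right)
state=s0 head=5 tape=______[_]
Cell 0 holds _ when M halts.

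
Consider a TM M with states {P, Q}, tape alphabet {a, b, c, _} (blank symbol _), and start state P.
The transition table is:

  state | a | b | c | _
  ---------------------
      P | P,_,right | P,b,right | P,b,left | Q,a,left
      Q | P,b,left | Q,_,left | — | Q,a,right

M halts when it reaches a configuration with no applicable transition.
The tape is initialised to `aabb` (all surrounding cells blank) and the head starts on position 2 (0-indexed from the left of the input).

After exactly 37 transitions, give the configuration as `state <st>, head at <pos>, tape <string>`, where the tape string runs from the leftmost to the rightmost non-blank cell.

P | aa[b]b____   read b → write b, move right, go to P
P | aab[b]____   read b → write b, move right, go to P
P | aabb[_]___   read _ → write a, move left, go to Q
Q | aab[b]a___   read b → write _, move left, go to Q
Q | aa[b]_a___   read b → write _, move left, go to Q
Q | a[a]__a___   read a → write b, move left, go to P
P | [a]b__a___   read a → write _, move right, go to P
P | _[b]__a___   read b → write b, move right, go to P
P | _b[_]_a___   read _ → write a, move left, go to Q
Q | _[b]a_a___   read b → write _, move left, go to Q
Q | [_]_a_a___   read _ → write a, move right, go to Q
Q | a[_]a_a___   read _ → write a, move right, go to Q
Q | aa[a]_a___   read a → write b, move left, go to P
P | a[a]b_a___   read a → write _, move right, go to P
P | a_[b]_a___   read b → write b, move right, go to P
P | a_b[_]a___   read _ → write a, move left, go to Q
Q | a_[b]aa___   read b → write _, move left, go to Q
Q | a[_]_aa___   read _ → write a, move right, go to Q
Q | aa[_]aa___   read _ → write a, move right, go to Q
Q | aaa[a]a___   read a → write b, move left, go to P
P | aa[a]ba___   read a → write _, move right, go to P
P | aa_[b]a___   read b → write b, move right, go to P
P | aa_b[a]___   read a → write _, move right, go to P
P | aa_b_[_]__   read _ → write a, move left, go to Q
Q | aa_b[_]a__   read _ → write a, move right, go to Q
Q | aa_ba[a]__   read a → write b, move left, go to P
P | aa_b[a]b__   read a → write _, move right, go to P
P | aa_b_[b]__   read b → write b, move right, go to P
P | aa_b_b[_]_   read _ → write a, move left, go to Q
Q | aa_b_[b]a_   read b → write _, move left, go to Q
Q | aa_b[_]_a_   read _ → write a, move right, go to Q
Q | aa_ba[_]a_   read _ → write a, move right, go to Q
Q | aa_baa[a]_   read a → write b, move left, go to P
P | aa_ba[a]b_   read a → write _, move right, go to P
P | aa_ba_[b]_   read b → write b, move right, go to P
P | aa_ba_b[_]   read _ → write a, move left, go to Q
Q | aa_ba_[b]a   read b → write _, move left, go to Q
Q | aa_ba[_]_a
After 37 steps: state Q, head at 5, tape aa_ba__a.

state Q, head at 5, tape aa_ba__a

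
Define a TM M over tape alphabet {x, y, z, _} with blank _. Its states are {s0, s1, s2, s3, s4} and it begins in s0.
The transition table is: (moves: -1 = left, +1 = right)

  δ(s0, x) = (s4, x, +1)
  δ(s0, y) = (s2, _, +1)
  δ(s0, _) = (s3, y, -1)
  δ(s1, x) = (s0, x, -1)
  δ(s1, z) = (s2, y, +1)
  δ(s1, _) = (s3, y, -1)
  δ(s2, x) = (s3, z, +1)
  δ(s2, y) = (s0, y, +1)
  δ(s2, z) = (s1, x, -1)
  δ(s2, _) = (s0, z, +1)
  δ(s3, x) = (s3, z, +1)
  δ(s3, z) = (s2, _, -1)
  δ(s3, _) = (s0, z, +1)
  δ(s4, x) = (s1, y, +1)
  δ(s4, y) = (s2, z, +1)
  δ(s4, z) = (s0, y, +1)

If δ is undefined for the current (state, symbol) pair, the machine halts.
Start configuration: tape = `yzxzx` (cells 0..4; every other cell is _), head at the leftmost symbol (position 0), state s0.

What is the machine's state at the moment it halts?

s0 | _[y]zxzx_   read y → write _, move +1, go to s2
s2 | __[z]xzx_   read z → write x, move -1, go to s1
s1 | _[_]xxzx_   read _ → write y, move -1, go to s3
s3 | [_]yxxzx_   read _ → write z, move +1, go to s0
s0 | z[y]xxzx_   read y → write _, move +1, go to s2
s2 | z_[x]xzx_   read x → write z, move +1, go to s3
s3 | z_z[x]zx_   read x → write z, move +1, go to s3
s3 | z_zz[z]x_   read z → write _, move -1, go to s2
s2 | z_z[z]_x_   read z → write x, move -1, go to s1
s1 | z_[z]x_x_   read z → write y, move +1, go to s2
s2 | z_y[x]_x_   read x → write z, move +1, go to s3
s3 | z_yz[_]x_   read _ → write z, move +1, go to s0
s0 | z_yzz[x]_   read x → write x, move +1, go to s4
s4 | z_yzzx[_]
No transition is defined for (s4, _); M halts in state s4.

s4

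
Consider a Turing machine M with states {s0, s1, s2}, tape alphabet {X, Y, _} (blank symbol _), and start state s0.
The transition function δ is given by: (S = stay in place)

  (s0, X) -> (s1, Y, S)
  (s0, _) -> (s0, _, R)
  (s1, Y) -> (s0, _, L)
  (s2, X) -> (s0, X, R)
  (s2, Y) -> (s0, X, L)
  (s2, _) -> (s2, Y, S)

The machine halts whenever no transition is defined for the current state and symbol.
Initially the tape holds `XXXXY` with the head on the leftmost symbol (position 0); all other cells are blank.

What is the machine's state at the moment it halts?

s0 | _[X]XXXY   read X → write Y, move S, go to s1
s1 | _[Y]XXXY   read Y → write _, move L, go to s0
s0 | [_]_XXXY   read _ → write _, move R, go to s0
s0 | _[_]XXXY   read _ → write _, move R, go to s0
s0 | __[X]XXY   read X → write Y, move S, go to s1
s1 | __[Y]XXY   read Y → write _, move L, go to s0
s0 | _[_]_XXY   read _ → write _, move R, go to s0
s0 | __[_]XXY   read _ → write _, move R, go to s0
s0 | ___[X]XY   read X → write Y, move S, go to s1
s1 | ___[Y]XY   read Y → write _, move L, go to s0
s0 | __[_]_XY   read _ → write _, move R, go to s0
s0 | ___[_]XY   read _ → write _, move R, go to s0
s0 | ____[X]Y   read X → write Y, move S, go to s1
s1 | ____[Y]Y   read Y → write _, move L, go to s0
s0 | ___[_]_Y   read _ → write _, move R, go to s0
s0 | ____[_]Y   read _ → write _, move R, go to s0
s0 | _____[Y]
No transition is defined for (s0, Y); M halts in state s0.

s0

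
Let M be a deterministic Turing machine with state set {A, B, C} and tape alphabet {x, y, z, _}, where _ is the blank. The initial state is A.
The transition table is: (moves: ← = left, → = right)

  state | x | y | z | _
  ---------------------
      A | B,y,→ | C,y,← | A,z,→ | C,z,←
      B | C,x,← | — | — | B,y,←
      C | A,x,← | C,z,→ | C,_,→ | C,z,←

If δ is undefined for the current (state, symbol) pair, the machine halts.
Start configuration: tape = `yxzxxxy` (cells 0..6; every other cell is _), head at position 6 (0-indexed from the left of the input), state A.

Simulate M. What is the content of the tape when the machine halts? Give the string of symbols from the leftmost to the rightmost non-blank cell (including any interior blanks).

A | yxzxxx[y]   read y → write y, move ←, go to C
C | yxzxx[x]y   read x → write x, move ←, go to A
A | yxzx[x]xy   read x → write y, move →, go to B
B | yxzxy[x]y   read x → write x, move ←, go to C
C | yxzx[y]xy   read y → write z, move →, go to C
C | yxzxz[x]y   read x → write x, move ←, go to A
A | yxzx[z]xy   read z → write z, move →, go to A
A | yxzxz[x]y   read x → write y, move →, go to B
B | yxzxzy[y]
The non-blank tape span at halt is yxzxzyy.

yxzxzyy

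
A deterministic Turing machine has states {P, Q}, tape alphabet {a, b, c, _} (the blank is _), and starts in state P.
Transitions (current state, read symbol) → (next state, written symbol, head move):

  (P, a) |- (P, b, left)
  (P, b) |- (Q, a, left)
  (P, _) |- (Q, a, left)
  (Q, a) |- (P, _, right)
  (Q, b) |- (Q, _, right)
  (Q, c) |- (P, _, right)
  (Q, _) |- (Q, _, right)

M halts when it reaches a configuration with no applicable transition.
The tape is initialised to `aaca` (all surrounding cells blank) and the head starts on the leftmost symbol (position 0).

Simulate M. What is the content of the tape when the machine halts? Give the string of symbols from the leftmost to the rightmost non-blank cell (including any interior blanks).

ca

state=P head=0 tape=__[a]aca   (P,a)→(P,b,left)
state=P head=-1 tape=_[_]baca   (P,_)→(Q,a,left)
state=Q head=-2 tape=[_]abaca   (Q,_)→(Q,_,right)
state=Q head=-1 tape=_[a]baca   (Q,a)→(P,_,right)
state=P head=0 tape=__[b]aca   (P,b)→(Q,a,left)
state=Q head=-1 tape=_[_]aaca   (Q,_)→(Q,_,right)
state=Q head=0 tape=__[a]aca   (Q,a)→(P,_,right)
state=P head=1 tape=___[a]ca   (P,a)→(P,b,left)
state=P head=0 tape=__[_]bca   (P,_)→(Q,a,left)
state=Q head=-1 tape=_[_]abca   (Q,_)→(Q,_,right)
state=Q head=0 tape=__[a]bca   (Q,a)→(P,_,right)
state=P head=1 tape=___[b]ca   (P,b)→(Q,a,left)
state=Q head=0 tape=__[_]aca   (Q,_)→(Q,_,right)
state=Q head=1 tape=___[a]ca   (Q,a)→(P,_,right)
state=P head=2 tape=____[c]a
The non-blank tape span at halt is ca.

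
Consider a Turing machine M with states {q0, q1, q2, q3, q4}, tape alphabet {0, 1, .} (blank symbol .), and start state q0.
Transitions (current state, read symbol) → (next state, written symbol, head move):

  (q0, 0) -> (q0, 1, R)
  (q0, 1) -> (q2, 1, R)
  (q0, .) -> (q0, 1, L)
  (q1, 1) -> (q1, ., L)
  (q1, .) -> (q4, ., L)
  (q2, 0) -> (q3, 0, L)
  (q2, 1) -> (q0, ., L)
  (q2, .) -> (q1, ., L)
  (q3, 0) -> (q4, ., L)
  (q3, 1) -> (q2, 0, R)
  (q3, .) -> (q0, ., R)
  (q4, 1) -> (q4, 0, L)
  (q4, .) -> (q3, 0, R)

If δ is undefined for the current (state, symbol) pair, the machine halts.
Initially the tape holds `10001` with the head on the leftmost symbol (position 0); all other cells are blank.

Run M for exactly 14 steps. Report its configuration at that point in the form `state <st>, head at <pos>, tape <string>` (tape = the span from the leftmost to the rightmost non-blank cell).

state=q0 head=0 tape=.[1]0001.   (q0,1)→(q2,1,R)
state=q2 head=1 tape=.1[0]001.   (q2,0)→(q3,0,L)
state=q3 head=0 tape=.[1]0001.   (q3,1)→(q2,0,R)
state=q2 head=1 tape=.0[0]001.   (q2,0)→(q3,0,L)
state=q3 head=0 tape=.[0]0001.   (q3,0)→(q4,.,L)
state=q4 head=-1 tape=[.].0001.   (q4,.)→(q3,0,R)
state=q3 head=0 tape=0[.]0001.   (q3,.)→(q0,.,R)
state=q0 head=1 tape=0.[0]001.   (q0,0)→(q0,1,R)
state=q0 head=2 tape=0.1[0]01.   (q0,0)→(q0,1,R)
state=q0 head=3 tape=0.11[0]1.   (q0,0)→(q0,1,R)
state=q0 head=4 tape=0.111[1].   (q0,1)→(q2,1,R)
state=q2 head=5 tape=0.1111[.]   (q2,.)→(q1,.,L)
state=q1 head=4 tape=0.111[1].   (q1,1)→(q1,.,L)
state=q1 head=3 tape=0.11[1]..   (q1,1)→(q1,.,L)
state=q1 head=2 tape=0.1[1]...
After 14 steps: state q1, head at 2, tape 0.11.

state q1, head at 2, tape 0.11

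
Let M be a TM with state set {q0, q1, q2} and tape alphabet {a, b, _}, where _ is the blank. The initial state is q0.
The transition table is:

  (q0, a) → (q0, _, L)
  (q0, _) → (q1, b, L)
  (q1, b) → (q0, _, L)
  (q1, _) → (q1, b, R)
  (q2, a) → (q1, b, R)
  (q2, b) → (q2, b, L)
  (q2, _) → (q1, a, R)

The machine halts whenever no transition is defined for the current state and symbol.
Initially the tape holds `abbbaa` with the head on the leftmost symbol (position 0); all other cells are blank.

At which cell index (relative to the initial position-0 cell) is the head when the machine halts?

q0 | __[a]bbbaa   read a → write _, move L, go to q0
q0 | _[_]_bbbaa   read _ → write b, move L, go to q1
q1 | [_]b_bbbaa   read _ → write b, move R, go to q1
q1 | b[b]_bbbaa   read b → write _, move L, go to q0
q0 | [b]__bbbaa
At halt the head is at cell -2.

-2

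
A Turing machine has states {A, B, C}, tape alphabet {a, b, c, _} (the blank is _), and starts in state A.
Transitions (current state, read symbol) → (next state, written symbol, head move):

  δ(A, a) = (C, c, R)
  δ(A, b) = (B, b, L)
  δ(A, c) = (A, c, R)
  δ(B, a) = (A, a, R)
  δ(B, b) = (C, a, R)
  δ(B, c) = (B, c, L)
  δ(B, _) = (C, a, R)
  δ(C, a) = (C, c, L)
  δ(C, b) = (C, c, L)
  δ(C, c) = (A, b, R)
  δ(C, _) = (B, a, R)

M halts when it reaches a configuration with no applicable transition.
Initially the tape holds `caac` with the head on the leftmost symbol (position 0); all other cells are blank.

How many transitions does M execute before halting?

6

A | [c]aac_   read c → write c, move R, go to A
A | c[a]ac_   read a → write c, move R, go to C
C | cc[a]c_   read a → write c, move L, go to C
C | c[c]cc_   read c → write b, move R, go to A
A | cb[c]c_   read c → write c, move R, go to A
A | cbc[c]_   read c → write c, move R, go to A
A | cbcc[_]
M halts after 6 transitions.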